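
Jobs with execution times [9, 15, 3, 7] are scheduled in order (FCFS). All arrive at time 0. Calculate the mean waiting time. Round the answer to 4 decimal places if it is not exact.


FCFS order (as given): [9, 15, 3, 7]
Waiting times:
  Job 1: wait = 0
  Job 2: wait = 9
  Job 3: wait = 24
  Job 4: wait = 27
Sum of waiting times = 60
Average waiting time = 60/4 = 15.0

15.0


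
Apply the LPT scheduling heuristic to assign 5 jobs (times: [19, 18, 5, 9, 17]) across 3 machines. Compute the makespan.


Sort jobs in decreasing order (LPT): [19, 18, 17, 9, 5]
Assign each job to the least loaded machine:
  Machine 1: jobs [19], load = 19
  Machine 2: jobs [18, 5], load = 23
  Machine 3: jobs [17, 9], load = 26
Makespan = max load = 26

26


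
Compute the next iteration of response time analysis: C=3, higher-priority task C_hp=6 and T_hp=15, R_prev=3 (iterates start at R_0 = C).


R_next = C + ceil(R_prev / T_hp) * C_hp
ceil(3 / 15) = ceil(0.2) = 1
Interference = 1 * 6 = 6
R_next = 3 + 6 = 9

9


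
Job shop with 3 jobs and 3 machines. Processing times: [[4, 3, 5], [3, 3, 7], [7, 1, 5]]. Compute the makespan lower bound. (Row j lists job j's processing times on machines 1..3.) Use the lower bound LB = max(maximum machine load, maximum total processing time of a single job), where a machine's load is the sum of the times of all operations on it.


Machine loads:
  Machine 1: 4 + 3 + 7 = 14
  Machine 2: 3 + 3 + 1 = 7
  Machine 3: 5 + 7 + 5 = 17
Max machine load = 17
Job totals:
  Job 1: 12
  Job 2: 13
  Job 3: 13
Max job total = 13
Lower bound = max(17, 13) = 17

17


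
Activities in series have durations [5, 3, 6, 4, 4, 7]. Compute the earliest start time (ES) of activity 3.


Activity 3 starts after activities 1 through 2 complete.
Predecessor durations: [5, 3]
ES = 5 + 3 = 8

8


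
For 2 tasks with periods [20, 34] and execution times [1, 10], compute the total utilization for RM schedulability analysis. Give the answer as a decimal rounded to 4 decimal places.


Compute individual utilizations (exact fractions):
  Task 1: C/T = 1/20 (approx. 0.05)
  Task 2: C/T = 10/34 = 5/17 (approx. 0.2941)
Total utilization U = 1/20 + 5/17 = 117/340
Rounded to 4 decimal places: U = 0.3441
RM (Liu & Layland) bound for 2 tasks = 0.828427; compare with U = 117/340 (approx. 0.344118)
U <= bound, so schedulable by RM sufficient condition.

0.3441


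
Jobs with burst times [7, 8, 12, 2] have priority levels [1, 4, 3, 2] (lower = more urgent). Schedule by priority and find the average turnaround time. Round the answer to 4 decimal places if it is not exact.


Sort by priority (ascending = highest first):
Order: [(1, 7), (2, 2), (3, 12), (4, 8)]
Completion times:
  Priority 1, burst=7, C=7
  Priority 2, burst=2, C=9
  Priority 3, burst=12, C=21
  Priority 4, burst=8, C=29
Average turnaround = 66/4 = 16.5

16.5


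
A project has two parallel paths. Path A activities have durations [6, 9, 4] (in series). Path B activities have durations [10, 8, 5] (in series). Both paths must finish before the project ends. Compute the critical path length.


Path A total = 6 + 9 + 4 = 19
Path B total = 10 + 8 + 5 = 23
Critical path = longest path = max(19, 23) = 23

23


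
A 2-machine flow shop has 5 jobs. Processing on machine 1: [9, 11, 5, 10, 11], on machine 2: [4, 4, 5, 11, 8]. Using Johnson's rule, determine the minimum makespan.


Apply Johnson's rule:
  Group 1 (a <= b): [(3, 5, 5), (4, 10, 11)]
  Group 2 (a > b): [(5, 11, 8), (1, 9, 4), (2, 11, 4)]
Optimal job order: [3, 4, 5, 1, 2]
Schedule:
  Job 3: M1 done at 5, M2 done at 10
  Job 4: M1 done at 15, M2 done at 26
  Job 5: M1 done at 26, M2 done at 34
  Job 1: M1 done at 35, M2 done at 39
  Job 2: M1 done at 46, M2 done at 50
Makespan = 50

50


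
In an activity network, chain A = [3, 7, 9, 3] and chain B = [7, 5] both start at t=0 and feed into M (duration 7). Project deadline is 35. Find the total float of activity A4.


Forward pass: ES(A4) = sum of predecessors on chain A = 19
EF = ES + duration = 19 + 3 = 22
Backward pass: LF(M) = deadline = 35; LS(M) = 35 - 7 = 28
LF(A4) = LS(M) - sum(successors on chain A) = 28 - 0 = 28
LS = LF - duration = 28 - 3 = 25
Total float = LS - ES = 25 - 19 = 6

6


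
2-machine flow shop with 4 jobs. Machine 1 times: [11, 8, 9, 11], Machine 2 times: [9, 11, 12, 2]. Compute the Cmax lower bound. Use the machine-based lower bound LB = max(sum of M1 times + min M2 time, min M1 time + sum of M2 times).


LB1 = sum(M1 times) + min(M2 times) = 39 + 2 = 41
LB2 = min(M1 times) + sum(M2 times) = 8 + 34 = 42
Lower bound = max(LB1, LB2) = max(41, 42) = 42

42


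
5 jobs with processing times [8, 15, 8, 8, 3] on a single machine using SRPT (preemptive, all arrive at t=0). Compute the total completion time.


Since all jobs arrive at t=0, SRPT equals SPT ordering.
SPT order: [3, 8, 8, 8, 15]
Completion times:
  Job 1: p=3, C=3
  Job 2: p=8, C=11
  Job 3: p=8, C=19
  Job 4: p=8, C=27
  Job 5: p=15, C=42
Total completion time = 3 + 11 + 19 + 27 + 42 = 102

102


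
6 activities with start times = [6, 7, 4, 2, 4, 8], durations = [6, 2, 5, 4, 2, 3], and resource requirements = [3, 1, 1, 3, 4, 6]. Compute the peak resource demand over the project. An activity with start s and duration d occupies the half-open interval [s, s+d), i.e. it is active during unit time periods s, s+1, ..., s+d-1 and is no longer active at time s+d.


Each activity i is active on [start_i, start_i + duration_i).
Compute total resource usage per time slot:
  t=0: active resources = [], total = 0
  t=1: active resources = [], total = 0
  t=2: active resources = [3], total = 3
  t=3: active resources = [3], total = 3
  t=4: active resources = [1, 3, 4], total = 8
  t=5: active resources = [1, 3, 4], total = 8
  t=6: active resources = [3, 1], total = 4
  t=7: active resources = [3, 1, 1], total = 5
  t=8: active resources = [3, 1, 1, 6], total = 11
  t=9: active resources = [3, 6], total = 9
  t=10: active resources = [3, 6], total = 9
  t=11: active resources = [3], total = 3
Peak resource demand = 11

11


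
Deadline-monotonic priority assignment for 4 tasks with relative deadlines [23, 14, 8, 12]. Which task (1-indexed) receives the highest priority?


Sort tasks by relative deadline (ascending):
  Task 3: deadline = 8
  Task 4: deadline = 12
  Task 2: deadline = 14
  Task 1: deadline = 23
Priority order (highest first): [3, 4, 2, 1]
Highest priority task = 3

3


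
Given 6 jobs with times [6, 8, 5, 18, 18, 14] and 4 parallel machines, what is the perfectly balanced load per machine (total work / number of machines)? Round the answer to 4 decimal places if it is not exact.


Total processing time = 6 + 8 + 5 + 18 + 18 + 14 = 69
Number of machines = 4
Ideal balanced load = 69 / 4 = 17.25

17.25


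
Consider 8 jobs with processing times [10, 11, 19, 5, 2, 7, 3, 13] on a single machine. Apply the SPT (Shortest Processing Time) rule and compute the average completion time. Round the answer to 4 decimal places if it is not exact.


Sort jobs by processing time (SPT order): [2, 3, 5, 7, 10, 11, 13, 19]
Compute completion times sequentially:
  Job 1: processing = 2, completes at 2
  Job 2: processing = 3, completes at 5
  Job 3: processing = 5, completes at 10
  Job 4: processing = 7, completes at 17
  Job 5: processing = 10, completes at 27
  Job 6: processing = 11, completes at 38
  Job 7: processing = 13, completes at 51
  Job 8: processing = 19, completes at 70
Sum of completion times = 220
Average completion time = 220/8 = 27.5

27.5


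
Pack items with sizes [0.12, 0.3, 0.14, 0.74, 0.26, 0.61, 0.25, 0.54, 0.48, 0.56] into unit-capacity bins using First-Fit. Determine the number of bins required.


Place items sequentially using First-Fit:
  Item 0.12 -> new Bin 1
  Item 0.3 -> Bin 1 (now 0.42)
  Item 0.14 -> Bin 1 (now 0.56)
  Item 0.74 -> new Bin 2
  Item 0.26 -> Bin 1 (now 0.82)
  Item 0.61 -> new Bin 3
  Item 0.25 -> Bin 2 (now 0.99)
  Item 0.54 -> new Bin 4
  Item 0.48 -> new Bin 5
  Item 0.56 -> new Bin 6
Total bins used = 6

6


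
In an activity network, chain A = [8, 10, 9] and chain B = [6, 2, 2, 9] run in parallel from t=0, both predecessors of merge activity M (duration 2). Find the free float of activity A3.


ES(A3) = sum of predecessors on chain A = 18
EF(A3) = ES + duration = 18 + 9 = 27
Successor of A3 is M. ES(M) = max(sum(A), sum(B)) = max(27, 19) = 27
Free float = ES(successor) - EF(current) = 27 - 27 = 0

0


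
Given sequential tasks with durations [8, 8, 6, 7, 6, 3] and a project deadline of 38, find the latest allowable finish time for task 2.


LF(activity 2) = deadline - sum of successor durations
Successors: activities 3 through 6 with durations [6, 7, 6, 3]
Sum of successor durations = 22
LF = 38 - 22 = 16

16


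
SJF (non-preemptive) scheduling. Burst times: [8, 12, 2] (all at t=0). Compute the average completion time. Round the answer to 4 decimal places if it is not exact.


SJF order (ascending): [2, 8, 12]
Completion times:
  Job 1: burst=2, C=2
  Job 2: burst=8, C=10
  Job 3: burst=12, C=22
Average completion = 34/3 = 11.3333

11.3333


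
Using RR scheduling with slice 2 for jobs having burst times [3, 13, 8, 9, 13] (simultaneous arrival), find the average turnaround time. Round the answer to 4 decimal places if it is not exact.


Time quantum = 2
Execution trace:
  J1 runs 2 units, time = 2
  J2 runs 2 units, time = 4
  J3 runs 2 units, time = 6
  J4 runs 2 units, time = 8
  J5 runs 2 units, time = 10
  J1 runs 1 units, time = 11
  J2 runs 2 units, time = 13
  J3 runs 2 units, time = 15
  J4 runs 2 units, time = 17
  J5 runs 2 units, time = 19
  J2 runs 2 units, time = 21
  J3 runs 2 units, time = 23
  J4 runs 2 units, time = 25
  J5 runs 2 units, time = 27
  J2 runs 2 units, time = 29
  J3 runs 2 units, time = 31
  J4 runs 2 units, time = 33
  J5 runs 2 units, time = 35
  J2 runs 2 units, time = 37
  J4 runs 1 units, time = 38
  J5 runs 2 units, time = 40
  J2 runs 2 units, time = 42
  J5 runs 2 units, time = 44
  J2 runs 1 units, time = 45
  J5 runs 1 units, time = 46
Finish times: [11, 45, 31, 38, 46]
Average turnaround = 171/5 = 34.2

34.2


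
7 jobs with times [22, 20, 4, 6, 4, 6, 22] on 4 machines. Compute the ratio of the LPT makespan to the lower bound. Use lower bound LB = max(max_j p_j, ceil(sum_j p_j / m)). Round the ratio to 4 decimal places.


LPT order: [22, 22, 20, 6, 6, 4, 4]
Machine loads after assignment: [22, 22, 20, 20]
LPT makespan = 22
Lower bound = max(max_job, ceil(total/4)) = max(22, 21) = 22
Ratio = 22 / 22 = 1.0

1.0


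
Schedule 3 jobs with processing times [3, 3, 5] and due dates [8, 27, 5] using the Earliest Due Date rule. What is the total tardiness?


Sort by due date (EDD order): [(5, 5), (3, 8), (3, 27)]
Compute completion times and tardiness:
  Job 1: p=5, d=5, C=5, tardiness=max(0,5-5)=0
  Job 2: p=3, d=8, C=8, tardiness=max(0,8-8)=0
  Job 3: p=3, d=27, C=11, tardiness=max(0,11-27)=0
Total tardiness = 0

0


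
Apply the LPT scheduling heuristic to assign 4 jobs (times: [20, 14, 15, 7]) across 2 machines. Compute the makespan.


Sort jobs in decreasing order (LPT): [20, 15, 14, 7]
Assign each job to the least loaded machine:
  Machine 1: jobs [20, 7], load = 27
  Machine 2: jobs [15, 14], load = 29
Makespan = max load = 29

29


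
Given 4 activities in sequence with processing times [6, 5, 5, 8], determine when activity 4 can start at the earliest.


Activity 4 starts after activities 1 through 3 complete.
Predecessor durations: [6, 5, 5]
ES = 6 + 5 + 5 = 16

16


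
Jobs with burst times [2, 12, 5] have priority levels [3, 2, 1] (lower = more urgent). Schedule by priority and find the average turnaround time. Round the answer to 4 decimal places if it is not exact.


Sort by priority (ascending = highest first):
Order: [(1, 5), (2, 12), (3, 2)]
Completion times:
  Priority 1, burst=5, C=5
  Priority 2, burst=12, C=17
  Priority 3, burst=2, C=19
Average turnaround = 41/3 = 13.6667

13.6667


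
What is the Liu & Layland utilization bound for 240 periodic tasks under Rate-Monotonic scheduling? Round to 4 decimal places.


Compute 2^(1/240) = 1.0028922879
Subtract 1: 1.0028922879 - 1 = 0.0028922879
Multiply by n: 240 * 0.0028922879 = 0.6941490960
Round to 4 dp: 0.6941

0.6941


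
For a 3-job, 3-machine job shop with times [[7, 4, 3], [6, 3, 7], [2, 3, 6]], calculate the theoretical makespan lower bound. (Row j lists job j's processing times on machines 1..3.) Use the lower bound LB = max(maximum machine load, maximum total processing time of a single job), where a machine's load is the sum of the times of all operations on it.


Machine loads:
  Machine 1: 7 + 6 + 2 = 15
  Machine 2: 4 + 3 + 3 = 10
  Machine 3: 3 + 7 + 6 = 16
Max machine load = 16
Job totals:
  Job 1: 14
  Job 2: 16
  Job 3: 11
Max job total = 16
Lower bound = max(16, 16) = 16

16


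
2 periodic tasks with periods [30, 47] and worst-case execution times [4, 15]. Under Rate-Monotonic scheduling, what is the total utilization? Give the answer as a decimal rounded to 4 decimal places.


Compute individual utilizations (exact fractions):
  Task 1: C/T = 4/30 = 2/15 (approx. 0.1333)
  Task 2: C/T = 15/47 (approx. 0.3191)
Total utilization U = 2/15 + 15/47 = 319/705
Rounded to 4 decimal places: U = 0.4525
RM (Liu & Layland) bound for 2 tasks = 0.828427; compare with U = 319/705 (approx. 0.452482)
U <= bound, so schedulable by RM sufficient condition.

0.4525


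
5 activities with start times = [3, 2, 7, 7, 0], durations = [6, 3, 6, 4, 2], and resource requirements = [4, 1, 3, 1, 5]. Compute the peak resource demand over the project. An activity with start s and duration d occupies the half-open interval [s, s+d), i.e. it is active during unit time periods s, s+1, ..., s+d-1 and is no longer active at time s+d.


Each activity i is active on [start_i, start_i + duration_i).
Compute total resource usage per time slot:
  t=0: active resources = [5], total = 5
  t=1: active resources = [5], total = 5
  t=2: active resources = [1], total = 1
  t=3: active resources = [4, 1], total = 5
  t=4: active resources = [4, 1], total = 5
  t=5: active resources = [4], total = 4
  t=6: active resources = [4], total = 4
  t=7: active resources = [4, 3, 1], total = 8
  t=8: active resources = [4, 3, 1], total = 8
  t=9: active resources = [3, 1], total = 4
  t=10: active resources = [3, 1], total = 4
  t=11: active resources = [3], total = 3
  t=12: active resources = [3], total = 3
Peak resource demand = 8

8


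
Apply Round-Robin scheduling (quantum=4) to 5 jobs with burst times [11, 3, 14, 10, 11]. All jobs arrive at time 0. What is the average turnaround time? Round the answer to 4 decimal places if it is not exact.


Time quantum = 4
Execution trace:
  J1 runs 4 units, time = 4
  J2 runs 3 units, time = 7
  J3 runs 4 units, time = 11
  J4 runs 4 units, time = 15
  J5 runs 4 units, time = 19
  J1 runs 4 units, time = 23
  J3 runs 4 units, time = 27
  J4 runs 4 units, time = 31
  J5 runs 4 units, time = 35
  J1 runs 3 units, time = 38
  J3 runs 4 units, time = 42
  J4 runs 2 units, time = 44
  J5 runs 3 units, time = 47
  J3 runs 2 units, time = 49
Finish times: [38, 7, 49, 44, 47]
Average turnaround = 185/5 = 37.0

37.0


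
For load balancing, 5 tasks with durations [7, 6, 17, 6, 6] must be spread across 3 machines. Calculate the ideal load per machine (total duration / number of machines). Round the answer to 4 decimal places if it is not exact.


Total processing time = 7 + 6 + 17 + 6 + 6 = 42
Number of machines = 3
Ideal balanced load = 42 / 3 = 14.0

14.0


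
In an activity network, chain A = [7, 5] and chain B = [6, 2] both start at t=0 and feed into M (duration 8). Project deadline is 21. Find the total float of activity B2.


Forward pass: ES(B2) = sum of predecessors on chain B = 6
EF = ES + duration = 6 + 2 = 8
Backward pass: LF(M) = deadline = 21; LS(M) = 21 - 8 = 13
LF(B2) = LS(M) - sum(successors on chain B) = 13 - 0 = 13
LS = LF - duration = 13 - 2 = 11
Total float = LS - ES = 11 - 6 = 5

5


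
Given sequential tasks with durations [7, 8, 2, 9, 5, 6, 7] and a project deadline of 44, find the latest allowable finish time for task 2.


LF(activity 2) = deadline - sum of successor durations
Successors: activities 3 through 7 with durations [2, 9, 5, 6, 7]
Sum of successor durations = 29
LF = 44 - 29 = 15

15


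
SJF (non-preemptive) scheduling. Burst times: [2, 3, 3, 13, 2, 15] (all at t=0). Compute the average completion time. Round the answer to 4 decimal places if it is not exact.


SJF order (ascending): [2, 2, 3, 3, 13, 15]
Completion times:
  Job 1: burst=2, C=2
  Job 2: burst=2, C=4
  Job 3: burst=3, C=7
  Job 4: burst=3, C=10
  Job 5: burst=13, C=23
  Job 6: burst=15, C=38
Average completion = 84/6 = 14.0

14.0


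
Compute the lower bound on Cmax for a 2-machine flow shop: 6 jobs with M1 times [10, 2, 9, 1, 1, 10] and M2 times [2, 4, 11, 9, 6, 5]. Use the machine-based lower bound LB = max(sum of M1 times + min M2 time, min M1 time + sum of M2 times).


LB1 = sum(M1 times) + min(M2 times) = 33 + 2 = 35
LB2 = min(M1 times) + sum(M2 times) = 1 + 37 = 38
Lower bound = max(LB1, LB2) = max(35, 38) = 38

38


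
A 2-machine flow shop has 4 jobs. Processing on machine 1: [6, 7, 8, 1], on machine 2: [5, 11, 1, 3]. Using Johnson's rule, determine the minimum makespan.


Apply Johnson's rule:
  Group 1 (a <= b): [(4, 1, 3), (2, 7, 11)]
  Group 2 (a > b): [(1, 6, 5), (3, 8, 1)]
Optimal job order: [4, 2, 1, 3]
Schedule:
  Job 4: M1 done at 1, M2 done at 4
  Job 2: M1 done at 8, M2 done at 19
  Job 1: M1 done at 14, M2 done at 24
  Job 3: M1 done at 22, M2 done at 25
Makespan = 25

25


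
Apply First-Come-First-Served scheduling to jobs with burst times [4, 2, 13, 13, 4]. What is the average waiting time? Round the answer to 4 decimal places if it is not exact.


FCFS order (as given): [4, 2, 13, 13, 4]
Waiting times:
  Job 1: wait = 0
  Job 2: wait = 4
  Job 3: wait = 6
  Job 4: wait = 19
  Job 5: wait = 32
Sum of waiting times = 61
Average waiting time = 61/5 = 12.2

12.2


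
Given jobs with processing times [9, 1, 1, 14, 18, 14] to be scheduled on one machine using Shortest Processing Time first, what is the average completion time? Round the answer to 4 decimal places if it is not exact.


Sort jobs by processing time (SPT order): [1, 1, 9, 14, 14, 18]
Compute completion times sequentially:
  Job 1: processing = 1, completes at 1
  Job 2: processing = 1, completes at 2
  Job 3: processing = 9, completes at 11
  Job 4: processing = 14, completes at 25
  Job 5: processing = 14, completes at 39
  Job 6: processing = 18, completes at 57
Sum of completion times = 135
Average completion time = 135/6 = 22.5

22.5


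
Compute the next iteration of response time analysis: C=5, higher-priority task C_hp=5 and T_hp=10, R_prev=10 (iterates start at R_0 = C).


R_next = C + ceil(R_prev / T_hp) * C_hp
ceil(10 / 10) = ceil(1.0) = 1
Interference = 1 * 5 = 5
R_next = 5 + 5 = 10
R_next = R_prev, so the iteration has converged (response time = 10).

10


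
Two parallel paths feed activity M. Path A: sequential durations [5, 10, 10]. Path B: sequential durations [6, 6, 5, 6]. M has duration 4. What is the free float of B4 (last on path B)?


ES(B4) = sum of predecessors on chain B = 17
EF(B4) = ES + duration = 17 + 6 = 23
Successor of B4 is M. ES(M) = max(sum(A), sum(B)) = max(25, 23) = 25
Free float = ES(successor) - EF(current) = 25 - 23 = 2

2


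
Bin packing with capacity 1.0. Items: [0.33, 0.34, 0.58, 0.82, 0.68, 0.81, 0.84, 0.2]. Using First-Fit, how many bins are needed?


Place items sequentially using First-Fit:
  Item 0.33 -> new Bin 1
  Item 0.34 -> Bin 1 (now 0.67)
  Item 0.58 -> new Bin 2
  Item 0.82 -> new Bin 3
  Item 0.68 -> new Bin 4
  Item 0.81 -> new Bin 5
  Item 0.84 -> new Bin 6
  Item 0.2 -> Bin 1 (now 0.87)
Total bins used = 6

6


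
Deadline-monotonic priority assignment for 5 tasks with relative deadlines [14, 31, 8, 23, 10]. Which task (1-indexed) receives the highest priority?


Sort tasks by relative deadline (ascending):
  Task 3: deadline = 8
  Task 5: deadline = 10
  Task 1: deadline = 14
  Task 4: deadline = 23
  Task 2: deadline = 31
Priority order (highest first): [3, 5, 1, 4, 2]
Highest priority task = 3

3


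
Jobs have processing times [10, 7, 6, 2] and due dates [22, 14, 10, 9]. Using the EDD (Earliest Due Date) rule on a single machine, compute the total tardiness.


Sort by due date (EDD order): [(2, 9), (6, 10), (7, 14), (10, 22)]
Compute completion times and tardiness:
  Job 1: p=2, d=9, C=2, tardiness=max(0,2-9)=0
  Job 2: p=6, d=10, C=8, tardiness=max(0,8-10)=0
  Job 3: p=7, d=14, C=15, tardiness=max(0,15-14)=1
  Job 4: p=10, d=22, C=25, tardiness=max(0,25-22)=3
Total tardiness = 4

4


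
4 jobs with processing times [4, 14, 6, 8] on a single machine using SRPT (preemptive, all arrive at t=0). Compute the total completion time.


Since all jobs arrive at t=0, SRPT equals SPT ordering.
SPT order: [4, 6, 8, 14]
Completion times:
  Job 1: p=4, C=4
  Job 2: p=6, C=10
  Job 3: p=8, C=18
  Job 4: p=14, C=32
Total completion time = 4 + 10 + 18 + 32 = 64

64


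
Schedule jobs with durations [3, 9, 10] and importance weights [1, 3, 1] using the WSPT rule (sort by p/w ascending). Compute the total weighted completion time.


Compute p/w ratios and sort ascending (WSPT): [(3, 1), (9, 3), (10, 1)]
Compute weighted completion times:
  Job (p=3,w=1): C=3, w*C=1*3=3
  Job (p=9,w=3): C=12, w*C=3*12=36
  Job (p=10,w=1): C=22, w*C=1*22=22
Total weighted completion time = 61

61


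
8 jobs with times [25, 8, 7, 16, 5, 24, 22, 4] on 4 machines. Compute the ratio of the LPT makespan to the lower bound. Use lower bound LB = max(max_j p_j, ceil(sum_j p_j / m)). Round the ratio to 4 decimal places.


LPT order: [25, 24, 22, 16, 8, 7, 5, 4]
Machine loads after assignment: [25, 29, 29, 28]
LPT makespan = 29
Lower bound = max(max_job, ceil(total/4)) = max(25, 28) = 28
Ratio = 29 / 28 = 1.0357

1.0357


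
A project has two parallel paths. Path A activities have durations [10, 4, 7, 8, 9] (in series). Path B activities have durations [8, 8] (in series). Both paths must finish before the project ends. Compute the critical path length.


Path A total = 10 + 4 + 7 + 8 + 9 = 38
Path B total = 8 + 8 = 16
Critical path = longest path = max(38, 16) = 38

38


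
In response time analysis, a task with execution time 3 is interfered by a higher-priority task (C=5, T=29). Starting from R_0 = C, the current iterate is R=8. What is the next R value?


R_next = C + ceil(R_prev / T_hp) * C_hp
ceil(8 / 29) = ceil(0.2759) = 1
Interference = 1 * 5 = 5
R_next = 3 + 5 = 8
R_next = R_prev, so the iteration has converged (response time = 8).

8


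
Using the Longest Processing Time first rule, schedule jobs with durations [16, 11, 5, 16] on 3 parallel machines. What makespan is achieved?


Sort jobs in decreasing order (LPT): [16, 16, 11, 5]
Assign each job to the least loaded machine:
  Machine 1: jobs [16], load = 16
  Machine 2: jobs [16], load = 16
  Machine 3: jobs [11, 5], load = 16
Makespan = max load = 16

16


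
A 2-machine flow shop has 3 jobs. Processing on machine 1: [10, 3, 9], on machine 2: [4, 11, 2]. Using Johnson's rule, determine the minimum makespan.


Apply Johnson's rule:
  Group 1 (a <= b): [(2, 3, 11)]
  Group 2 (a > b): [(1, 10, 4), (3, 9, 2)]
Optimal job order: [2, 1, 3]
Schedule:
  Job 2: M1 done at 3, M2 done at 14
  Job 1: M1 done at 13, M2 done at 18
  Job 3: M1 done at 22, M2 done at 24
Makespan = 24

24


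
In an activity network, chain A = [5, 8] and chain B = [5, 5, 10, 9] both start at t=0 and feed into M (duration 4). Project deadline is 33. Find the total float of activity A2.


Forward pass: ES(A2) = sum of predecessors on chain A = 5
EF = ES + duration = 5 + 8 = 13
Backward pass: LF(M) = deadline = 33; LS(M) = 33 - 4 = 29
LF(A2) = LS(M) - sum(successors on chain A) = 29 - 0 = 29
LS = LF - duration = 29 - 8 = 21
Total float = LS - ES = 21 - 5 = 16

16


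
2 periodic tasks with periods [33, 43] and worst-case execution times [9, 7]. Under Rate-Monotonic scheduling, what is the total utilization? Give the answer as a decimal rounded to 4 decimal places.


Compute individual utilizations (exact fractions):
  Task 1: C/T = 9/33 = 3/11 (approx. 0.2727)
  Task 2: C/T = 7/43 (approx. 0.1628)
Total utilization U = 3/11 + 7/43 = 206/473
Rounded to 4 decimal places: U = 0.4355
RM (Liu & Layland) bound for 2 tasks = 0.828427; compare with U = 206/473 (approx. 0.435518)
U <= bound, so schedulable by RM sufficient condition.

0.4355


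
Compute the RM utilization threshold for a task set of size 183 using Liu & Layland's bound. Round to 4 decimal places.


Compute 2^(1/183) = 1.0037948719
Subtract 1: 1.0037948719 - 1 = 0.0037948719
Multiply by n: 183 * 0.0037948719 = 0.6944615577
Round to 4 dp: 0.6945

0.6945


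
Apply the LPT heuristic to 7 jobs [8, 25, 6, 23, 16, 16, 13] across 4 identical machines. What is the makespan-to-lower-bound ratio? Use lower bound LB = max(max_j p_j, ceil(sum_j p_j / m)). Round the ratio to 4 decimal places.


LPT order: [25, 23, 16, 16, 13, 8, 6]
Machine loads after assignment: [25, 29, 29, 24]
LPT makespan = 29
Lower bound = max(max_job, ceil(total/4)) = max(25, 27) = 27
Ratio = 29 / 27 = 1.0741

1.0741


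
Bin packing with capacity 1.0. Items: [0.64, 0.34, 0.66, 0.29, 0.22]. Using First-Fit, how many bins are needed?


Place items sequentially using First-Fit:
  Item 0.64 -> new Bin 1
  Item 0.34 -> Bin 1 (now 0.98)
  Item 0.66 -> new Bin 2
  Item 0.29 -> Bin 2 (now 0.95)
  Item 0.22 -> new Bin 3
Total bins used = 3

3


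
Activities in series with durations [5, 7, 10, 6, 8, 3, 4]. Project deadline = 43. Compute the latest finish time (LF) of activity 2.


LF(activity 2) = deadline - sum of successor durations
Successors: activities 3 through 7 with durations [10, 6, 8, 3, 4]
Sum of successor durations = 31
LF = 43 - 31 = 12

12


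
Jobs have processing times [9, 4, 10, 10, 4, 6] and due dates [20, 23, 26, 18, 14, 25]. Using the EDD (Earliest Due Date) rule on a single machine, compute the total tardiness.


Sort by due date (EDD order): [(4, 14), (10, 18), (9, 20), (4, 23), (6, 25), (10, 26)]
Compute completion times and tardiness:
  Job 1: p=4, d=14, C=4, tardiness=max(0,4-14)=0
  Job 2: p=10, d=18, C=14, tardiness=max(0,14-18)=0
  Job 3: p=9, d=20, C=23, tardiness=max(0,23-20)=3
  Job 4: p=4, d=23, C=27, tardiness=max(0,27-23)=4
  Job 5: p=6, d=25, C=33, tardiness=max(0,33-25)=8
  Job 6: p=10, d=26, C=43, tardiness=max(0,43-26)=17
Total tardiness = 32

32


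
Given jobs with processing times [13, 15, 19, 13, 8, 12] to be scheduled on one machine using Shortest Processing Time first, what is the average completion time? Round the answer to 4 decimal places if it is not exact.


Sort jobs by processing time (SPT order): [8, 12, 13, 13, 15, 19]
Compute completion times sequentially:
  Job 1: processing = 8, completes at 8
  Job 2: processing = 12, completes at 20
  Job 3: processing = 13, completes at 33
  Job 4: processing = 13, completes at 46
  Job 5: processing = 15, completes at 61
  Job 6: processing = 19, completes at 80
Sum of completion times = 248
Average completion time = 248/6 = 41.3333

41.3333


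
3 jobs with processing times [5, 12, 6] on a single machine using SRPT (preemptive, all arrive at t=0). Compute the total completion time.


Since all jobs arrive at t=0, SRPT equals SPT ordering.
SPT order: [5, 6, 12]
Completion times:
  Job 1: p=5, C=5
  Job 2: p=6, C=11
  Job 3: p=12, C=23
Total completion time = 5 + 11 + 23 = 39

39


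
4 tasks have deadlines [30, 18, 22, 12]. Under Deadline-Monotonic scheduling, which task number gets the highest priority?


Sort tasks by relative deadline (ascending):
  Task 4: deadline = 12
  Task 2: deadline = 18
  Task 3: deadline = 22
  Task 1: deadline = 30
Priority order (highest first): [4, 2, 3, 1]
Highest priority task = 4

4


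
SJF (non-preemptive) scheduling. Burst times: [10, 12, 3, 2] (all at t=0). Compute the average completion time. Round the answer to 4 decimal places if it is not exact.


SJF order (ascending): [2, 3, 10, 12]
Completion times:
  Job 1: burst=2, C=2
  Job 2: burst=3, C=5
  Job 3: burst=10, C=15
  Job 4: burst=12, C=27
Average completion = 49/4 = 12.25

12.25


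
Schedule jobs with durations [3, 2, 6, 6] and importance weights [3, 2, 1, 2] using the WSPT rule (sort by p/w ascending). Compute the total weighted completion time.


Compute p/w ratios and sort ascending (WSPT): [(3, 3), (2, 2), (6, 2), (6, 1)]
Compute weighted completion times:
  Job (p=3,w=3): C=3, w*C=3*3=9
  Job (p=2,w=2): C=5, w*C=2*5=10
  Job (p=6,w=2): C=11, w*C=2*11=22
  Job (p=6,w=1): C=17, w*C=1*17=17
Total weighted completion time = 58

58


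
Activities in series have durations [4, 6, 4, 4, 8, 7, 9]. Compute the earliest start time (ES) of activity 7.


Activity 7 starts after activities 1 through 6 complete.
Predecessor durations: [4, 6, 4, 4, 8, 7]
ES = 4 + 6 + 4 + 4 + 8 + 7 = 33

33


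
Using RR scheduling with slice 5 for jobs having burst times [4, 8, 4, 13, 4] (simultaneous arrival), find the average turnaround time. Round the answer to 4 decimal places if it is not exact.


Time quantum = 5
Execution trace:
  J1 runs 4 units, time = 4
  J2 runs 5 units, time = 9
  J3 runs 4 units, time = 13
  J4 runs 5 units, time = 18
  J5 runs 4 units, time = 22
  J2 runs 3 units, time = 25
  J4 runs 5 units, time = 30
  J4 runs 3 units, time = 33
Finish times: [4, 25, 13, 33, 22]
Average turnaround = 97/5 = 19.4

19.4


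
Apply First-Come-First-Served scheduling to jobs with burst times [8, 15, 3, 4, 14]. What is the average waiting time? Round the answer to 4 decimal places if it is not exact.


FCFS order (as given): [8, 15, 3, 4, 14]
Waiting times:
  Job 1: wait = 0
  Job 2: wait = 8
  Job 3: wait = 23
  Job 4: wait = 26
  Job 5: wait = 30
Sum of waiting times = 87
Average waiting time = 87/5 = 17.4

17.4


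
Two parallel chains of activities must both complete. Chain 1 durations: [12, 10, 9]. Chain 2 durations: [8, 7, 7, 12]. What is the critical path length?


Path A total = 12 + 10 + 9 = 31
Path B total = 8 + 7 + 7 + 12 = 34
Critical path = longest path = max(31, 34) = 34

34


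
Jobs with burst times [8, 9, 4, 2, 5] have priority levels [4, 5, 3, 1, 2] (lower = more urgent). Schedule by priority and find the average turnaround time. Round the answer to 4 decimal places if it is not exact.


Sort by priority (ascending = highest first):
Order: [(1, 2), (2, 5), (3, 4), (4, 8), (5, 9)]
Completion times:
  Priority 1, burst=2, C=2
  Priority 2, burst=5, C=7
  Priority 3, burst=4, C=11
  Priority 4, burst=8, C=19
  Priority 5, burst=9, C=28
Average turnaround = 67/5 = 13.4

13.4


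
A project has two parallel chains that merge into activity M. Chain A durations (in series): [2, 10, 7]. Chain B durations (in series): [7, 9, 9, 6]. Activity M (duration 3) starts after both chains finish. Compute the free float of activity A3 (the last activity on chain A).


ES(A3) = sum of predecessors on chain A = 12
EF(A3) = ES + duration = 12 + 7 = 19
Successor of A3 is M. ES(M) = max(sum(A), sum(B)) = max(19, 31) = 31
Free float = ES(successor) - EF(current) = 31 - 19 = 12

12


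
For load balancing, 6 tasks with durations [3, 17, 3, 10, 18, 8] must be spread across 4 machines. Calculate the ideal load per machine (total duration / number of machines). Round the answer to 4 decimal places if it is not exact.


Total processing time = 3 + 17 + 3 + 10 + 18 + 8 = 59
Number of machines = 4
Ideal balanced load = 59 / 4 = 14.75

14.75


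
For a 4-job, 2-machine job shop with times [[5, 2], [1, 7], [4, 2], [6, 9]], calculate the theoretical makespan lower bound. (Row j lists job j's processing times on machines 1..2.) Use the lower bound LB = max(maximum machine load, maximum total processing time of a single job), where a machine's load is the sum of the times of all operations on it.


Machine loads:
  Machine 1: 5 + 1 + 4 + 6 = 16
  Machine 2: 2 + 7 + 2 + 9 = 20
Max machine load = 20
Job totals:
  Job 1: 7
  Job 2: 8
  Job 3: 6
  Job 4: 15
Max job total = 15
Lower bound = max(20, 15) = 20

20


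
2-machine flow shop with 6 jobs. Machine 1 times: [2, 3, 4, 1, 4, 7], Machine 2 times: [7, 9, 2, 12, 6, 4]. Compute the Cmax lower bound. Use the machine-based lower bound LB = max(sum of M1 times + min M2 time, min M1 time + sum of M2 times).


LB1 = sum(M1 times) + min(M2 times) = 21 + 2 = 23
LB2 = min(M1 times) + sum(M2 times) = 1 + 40 = 41
Lower bound = max(LB1, LB2) = max(23, 41) = 41

41


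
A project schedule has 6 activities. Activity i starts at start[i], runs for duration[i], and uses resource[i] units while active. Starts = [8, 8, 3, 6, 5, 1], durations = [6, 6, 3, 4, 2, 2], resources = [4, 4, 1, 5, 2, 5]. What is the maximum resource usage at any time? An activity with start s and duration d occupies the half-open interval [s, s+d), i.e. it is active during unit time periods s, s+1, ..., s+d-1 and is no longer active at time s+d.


Each activity i is active on [start_i, start_i + duration_i).
Compute total resource usage per time slot:
  t=0: active resources = [], total = 0
  t=1: active resources = [5], total = 5
  t=2: active resources = [5], total = 5
  t=3: active resources = [1], total = 1
  t=4: active resources = [1], total = 1
  t=5: active resources = [1, 2], total = 3
  t=6: active resources = [5, 2], total = 7
  t=7: active resources = [5], total = 5
  t=8: active resources = [4, 4, 5], total = 13
  t=9: active resources = [4, 4, 5], total = 13
  t=10: active resources = [4, 4], total = 8
  t=11: active resources = [4, 4], total = 8
  t=12: active resources = [4, 4], total = 8
  t=13: active resources = [4, 4], total = 8
Peak resource demand = 13

13


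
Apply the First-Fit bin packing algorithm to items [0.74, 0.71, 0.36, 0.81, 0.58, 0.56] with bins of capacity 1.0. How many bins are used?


Place items sequentially using First-Fit:
  Item 0.74 -> new Bin 1
  Item 0.71 -> new Bin 2
  Item 0.36 -> new Bin 3
  Item 0.81 -> new Bin 4
  Item 0.58 -> Bin 3 (now 0.94)
  Item 0.56 -> new Bin 5
Total bins used = 5

5


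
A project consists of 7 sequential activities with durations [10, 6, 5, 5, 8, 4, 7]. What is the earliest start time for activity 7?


Activity 7 starts after activities 1 through 6 complete.
Predecessor durations: [10, 6, 5, 5, 8, 4]
ES = 10 + 6 + 5 + 5 + 8 + 4 = 38

38


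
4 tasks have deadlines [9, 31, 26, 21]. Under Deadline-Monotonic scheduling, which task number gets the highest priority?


Sort tasks by relative deadline (ascending):
  Task 1: deadline = 9
  Task 4: deadline = 21
  Task 3: deadline = 26
  Task 2: deadline = 31
Priority order (highest first): [1, 4, 3, 2]
Highest priority task = 1

1


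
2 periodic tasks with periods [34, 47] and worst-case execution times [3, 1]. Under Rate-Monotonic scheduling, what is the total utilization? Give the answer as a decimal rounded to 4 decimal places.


Compute individual utilizations (exact fractions):
  Task 1: C/T = 3/34 (approx. 0.0882)
  Task 2: C/T = 1/47 (approx. 0.0213)
Total utilization U = 3/34 + 1/47 = 175/1598
Rounded to 4 decimal places: U = 0.1095
RM (Liu & Layland) bound for 2 tasks = 0.828427; compare with U = 175/1598 (approx. 0.109512)
U <= bound, so schedulable by RM sufficient condition.

0.1095


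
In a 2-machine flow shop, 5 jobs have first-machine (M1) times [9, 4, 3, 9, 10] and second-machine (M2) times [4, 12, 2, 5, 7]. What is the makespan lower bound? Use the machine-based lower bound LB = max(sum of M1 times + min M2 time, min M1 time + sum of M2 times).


LB1 = sum(M1 times) + min(M2 times) = 35 + 2 = 37
LB2 = min(M1 times) + sum(M2 times) = 3 + 30 = 33
Lower bound = max(LB1, LB2) = max(37, 33) = 37

37


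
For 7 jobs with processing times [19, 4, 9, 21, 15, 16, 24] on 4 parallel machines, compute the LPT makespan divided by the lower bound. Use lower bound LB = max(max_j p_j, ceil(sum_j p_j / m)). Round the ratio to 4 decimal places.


LPT order: [24, 21, 19, 16, 15, 9, 4]
Machine loads after assignment: [24, 25, 28, 31]
LPT makespan = 31
Lower bound = max(max_job, ceil(total/4)) = max(24, 27) = 27
Ratio = 31 / 27 = 1.1481

1.1481


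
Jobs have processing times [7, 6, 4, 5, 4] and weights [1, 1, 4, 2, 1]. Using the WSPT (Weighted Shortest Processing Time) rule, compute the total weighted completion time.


Compute p/w ratios and sort ascending (WSPT): [(4, 4), (5, 2), (4, 1), (6, 1), (7, 1)]
Compute weighted completion times:
  Job (p=4,w=4): C=4, w*C=4*4=16
  Job (p=5,w=2): C=9, w*C=2*9=18
  Job (p=4,w=1): C=13, w*C=1*13=13
  Job (p=6,w=1): C=19, w*C=1*19=19
  Job (p=7,w=1): C=26, w*C=1*26=26
Total weighted completion time = 92

92


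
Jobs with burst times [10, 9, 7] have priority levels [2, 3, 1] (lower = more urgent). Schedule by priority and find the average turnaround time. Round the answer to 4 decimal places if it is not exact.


Sort by priority (ascending = highest first):
Order: [(1, 7), (2, 10), (3, 9)]
Completion times:
  Priority 1, burst=7, C=7
  Priority 2, burst=10, C=17
  Priority 3, burst=9, C=26
Average turnaround = 50/3 = 16.6667

16.6667


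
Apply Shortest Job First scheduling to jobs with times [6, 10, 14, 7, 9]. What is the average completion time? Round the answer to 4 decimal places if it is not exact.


SJF order (ascending): [6, 7, 9, 10, 14]
Completion times:
  Job 1: burst=6, C=6
  Job 2: burst=7, C=13
  Job 3: burst=9, C=22
  Job 4: burst=10, C=32
  Job 5: burst=14, C=46
Average completion = 119/5 = 23.8

23.8


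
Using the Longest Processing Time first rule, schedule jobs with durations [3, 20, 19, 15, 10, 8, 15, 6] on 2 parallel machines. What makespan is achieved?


Sort jobs in decreasing order (LPT): [20, 19, 15, 15, 10, 8, 6, 3]
Assign each job to the least loaded machine:
  Machine 1: jobs [20, 15, 8, 6], load = 49
  Machine 2: jobs [19, 15, 10, 3], load = 47
Makespan = max load = 49

49


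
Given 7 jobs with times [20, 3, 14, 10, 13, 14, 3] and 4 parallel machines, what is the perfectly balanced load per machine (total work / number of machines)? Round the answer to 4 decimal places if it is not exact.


Total processing time = 20 + 3 + 14 + 10 + 13 + 14 + 3 = 77
Number of machines = 4
Ideal balanced load = 77 / 4 = 19.25

19.25


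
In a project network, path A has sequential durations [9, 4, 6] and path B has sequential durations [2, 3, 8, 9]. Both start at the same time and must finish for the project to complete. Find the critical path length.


Path A total = 9 + 4 + 6 = 19
Path B total = 2 + 3 + 8 + 9 = 22
Critical path = longest path = max(19, 22) = 22

22


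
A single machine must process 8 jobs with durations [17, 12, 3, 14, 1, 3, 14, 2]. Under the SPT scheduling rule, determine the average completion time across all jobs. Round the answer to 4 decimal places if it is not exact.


Sort jobs by processing time (SPT order): [1, 2, 3, 3, 12, 14, 14, 17]
Compute completion times sequentially:
  Job 1: processing = 1, completes at 1
  Job 2: processing = 2, completes at 3
  Job 3: processing = 3, completes at 6
  Job 4: processing = 3, completes at 9
  Job 5: processing = 12, completes at 21
  Job 6: processing = 14, completes at 35
  Job 7: processing = 14, completes at 49
  Job 8: processing = 17, completes at 66
Sum of completion times = 190
Average completion time = 190/8 = 23.75

23.75


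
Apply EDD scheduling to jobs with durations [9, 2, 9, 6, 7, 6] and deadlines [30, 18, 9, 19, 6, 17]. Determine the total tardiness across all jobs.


Sort by due date (EDD order): [(7, 6), (9, 9), (6, 17), (2, 18), (6, 19), (9, 30)]
Compute completion times and tardiness:
  Job 1: p=7, d=6, C=7, tardiness=max(0,7-6)=1
  Job 2: p=9, d=9, C=16, tardiness=max(0,16-9)=7
  Job 3: p=6, d=17, C=22, tardiness=max(0,22-17)=5
  Job 4: p=2, d=18, C=24, tardiness=max(0,24-18)=6
  Job 5: p=6, d=19, C=30, tardiness=max(0,30-19)=11
  Job 6: p=9, d=30, C=39, tardiness=max(0,39-30)=9
Total tardiness = 39

39
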